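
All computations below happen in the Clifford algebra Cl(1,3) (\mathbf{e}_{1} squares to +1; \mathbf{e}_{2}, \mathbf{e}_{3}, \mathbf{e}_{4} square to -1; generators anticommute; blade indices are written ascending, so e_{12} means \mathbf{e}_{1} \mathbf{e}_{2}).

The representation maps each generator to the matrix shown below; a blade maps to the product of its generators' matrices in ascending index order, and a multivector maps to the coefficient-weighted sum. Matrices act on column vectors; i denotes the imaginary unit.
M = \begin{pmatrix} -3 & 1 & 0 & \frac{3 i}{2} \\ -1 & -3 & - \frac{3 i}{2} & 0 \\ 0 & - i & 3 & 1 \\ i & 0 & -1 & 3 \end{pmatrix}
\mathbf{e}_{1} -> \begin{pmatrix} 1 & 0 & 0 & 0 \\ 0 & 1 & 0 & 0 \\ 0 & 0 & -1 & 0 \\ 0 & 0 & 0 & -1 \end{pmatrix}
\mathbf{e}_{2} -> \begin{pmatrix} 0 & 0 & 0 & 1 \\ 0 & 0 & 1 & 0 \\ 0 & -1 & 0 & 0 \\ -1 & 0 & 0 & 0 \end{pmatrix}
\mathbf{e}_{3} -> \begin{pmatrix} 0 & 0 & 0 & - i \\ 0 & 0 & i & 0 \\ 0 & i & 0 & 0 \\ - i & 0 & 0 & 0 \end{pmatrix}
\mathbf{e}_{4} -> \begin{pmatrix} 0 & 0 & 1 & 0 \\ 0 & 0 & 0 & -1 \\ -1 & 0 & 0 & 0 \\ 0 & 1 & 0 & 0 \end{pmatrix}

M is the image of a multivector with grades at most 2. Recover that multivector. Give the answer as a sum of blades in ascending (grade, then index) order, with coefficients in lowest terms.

Method: the blade images are trace-orthogonal — tr(rho(e_A) rho(e_B)^-1) = 4 if A = B and 0 otherwise — and rho(e_A)^-1 = (e_A)^2 * rho(e_A) with (e_A)^2 = +1 or -1, so the coefficient of e_A in the preimage is (e_A)^2 * tr(M rho(e_A))/4.
Nonzero projections over blades of grade <= 2: e_{1}: (e_{1})^2 = +1, tr(M rho(e_{1})) = -12, coefficient -3; e_{3}: (e_{3})^2 = -1, tr(M rho(e_{3})) = 5, coefficient -\frac{5}{4}; e_{13}: (e_{13})^2 = +1, tr(M rho(e_{13})) = -1, coefficient -\frac{1}{4}; e_{24}: (e_{24})^2 = -1, tr(M rho(e_{24})) = -4, coefficient 1. Every other blade of grade <= 2 projects to 0.
Answer: -3 e_{1} - \frac{5}{4} e_{3} - \frac{1}{4} e_{13} + e_{24}


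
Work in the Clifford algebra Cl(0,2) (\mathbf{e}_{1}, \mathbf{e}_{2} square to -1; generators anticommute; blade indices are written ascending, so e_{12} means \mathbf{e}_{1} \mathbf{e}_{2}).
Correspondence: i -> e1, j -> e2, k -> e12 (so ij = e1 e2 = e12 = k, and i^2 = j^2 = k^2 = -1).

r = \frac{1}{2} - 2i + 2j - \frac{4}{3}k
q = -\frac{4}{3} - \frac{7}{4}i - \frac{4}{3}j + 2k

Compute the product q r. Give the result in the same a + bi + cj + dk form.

In blades: q = -\frac{4}{3} - \frac{7}{4} e_{1} - \frac{4}{3} e_{2} + 2 e_{12}, r = \frac{1}{2} - 2 e_{1} + 2 e_{2} - \frac{4}{3} e_{12}.
Distribute q over r term by term (generator squares from the signature, products reordered to ascending indices): (-\frac{4}{3})*r = -\frac{2}{3} + \frac{8}{3} e_{1} - \frac{8}{3} e_{2} + \frac{16}{9} e_{12}; (-\frac{7}{4} e_{1})*r = -\frac{7}{2} - \frac{7}{8} e_{1} - \frac{7}{3} e_{2} - \frac{7}{2} e_{12}; (-\frac{4}{3} e_{2})*r = \frac{8}{3} + \frac{16}{9} e_{1} - \frac{2}{3} e_{2} - \frac{8}{3} e_{12}; (2 e_{12})*r = \frac{8}{3} - 4 e_{1} - 4 e_{2} + e_{12}.
Sum: \frac{7}{6} - \frac{31}{72} e_{1} - \frac{29}{3} e_{2} - \frac{61}{18} e_{12}; translating back through the correspondence:
Answer: \frac{7}{6} - \frac{31}{72}i - \frac{29}{3}j - \frac{61}{18}k


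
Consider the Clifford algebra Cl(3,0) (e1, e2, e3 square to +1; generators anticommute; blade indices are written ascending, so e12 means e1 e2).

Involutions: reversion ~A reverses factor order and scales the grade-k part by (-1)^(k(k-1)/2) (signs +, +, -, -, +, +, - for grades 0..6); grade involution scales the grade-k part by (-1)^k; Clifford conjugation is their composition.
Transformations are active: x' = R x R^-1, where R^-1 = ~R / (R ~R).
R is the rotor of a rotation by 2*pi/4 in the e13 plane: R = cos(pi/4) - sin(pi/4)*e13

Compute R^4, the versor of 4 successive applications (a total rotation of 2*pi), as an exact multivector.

Half-angle bookkeeping: 4 applications in e13 add up to rotor phase 4*pi/4 = pi, so R^4 = cos(pi) - sin(pi)*e13.
cos(pi) = -1 and sin(pi) = 0, so R^4 = -1. The total rotation 2*pi is 1 full turn, so every vector returns to itself, yet the rotor is -1, on the OTHER sheet of the double cover (an odd number of 2*pi turns).
Answer: -1


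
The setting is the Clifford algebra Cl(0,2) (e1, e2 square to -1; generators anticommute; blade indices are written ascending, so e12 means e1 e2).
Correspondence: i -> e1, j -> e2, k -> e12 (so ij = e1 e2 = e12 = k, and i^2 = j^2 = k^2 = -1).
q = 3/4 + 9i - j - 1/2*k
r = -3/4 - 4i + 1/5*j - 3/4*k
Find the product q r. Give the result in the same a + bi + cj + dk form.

In blades: q = 3/4 + 9*e1 - e2 - 1/2*e12, r = -3/4 - 4*e1 + 1/5*e2 - 3/4*e12.
Distribute q over r term by term (generator squares from the signature, products reordered to ascending indices): (3/4)*r = -9/16 - 3*e1 + 3/20*e2 - 9/16*e12; (9*e1)*r = 36 - 27/4*e1 + 27/4*e2 + 9/5*e12; (-e2)*r = 1/5 + 3/4*e1 + 3/4*e2 - 4*e12; (-1/2*e12)*r = -3/8 + 1/10*e1 + 2*e2 + 3/8*e12.
Sum: 2821/80 - 89/10*e1 + 193/20*e2 - 191/80*e12; translating back through the correspondence:
Answer: 2821/80 - 89/10*i + 193/20*j - 191/80*k


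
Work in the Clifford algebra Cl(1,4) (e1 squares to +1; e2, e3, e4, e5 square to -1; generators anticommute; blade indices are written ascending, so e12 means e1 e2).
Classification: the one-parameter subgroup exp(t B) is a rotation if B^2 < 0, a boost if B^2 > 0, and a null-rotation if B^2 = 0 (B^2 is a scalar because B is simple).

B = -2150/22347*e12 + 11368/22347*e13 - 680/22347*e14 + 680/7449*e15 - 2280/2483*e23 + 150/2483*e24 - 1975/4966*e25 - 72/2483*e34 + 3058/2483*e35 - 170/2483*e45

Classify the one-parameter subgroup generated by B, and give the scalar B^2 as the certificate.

B^2 term by term: the squares give (-2150/22347)^2*(e12)^2 + (11368/22347)^2*(e13)^2 + (-680/22347)^2*(e14)^2 + (680/7449)^2*(e15)^2 + (-2280/2483)^2*(e23)^2 + (150/2483)^2*(e24)^2 + (-1975/4966)^2*(e25)^2 + (-72/2483)^2*(e34)^2 + (3058/2483)^2*(e35)^2 + (-170/2483)^2*(e45)^2 = 4622500/499388409*(+1) + 129231424/499388409*(+1) + 462400/499388409*(+1) + 462400/55487601*(+1) + 5198400/6165289*(-1) + 22500/6165289*(-1) + 3900625/24661156*(-1) + 5184/6165289*(-1) + 9351364/6165289*(-1) + 28900/6165289*(-1) = -9/4 (each basis 2-blade squares to minus the product of its generators' squares); cross terms between blades sharing an index anticommute and cancel; the commuting (index-disjoint) pairs give grade-4 terms 2*c*c'*(blade product), which cancel blade by blade — e1234: 34400/6165289 - 1136800/18495867 + 1033600/18495867 = 0; e1235: -13149400/55487601 + 22451800/55487601 - 1033600/6165289 = 0; e1245: 731000/55487601 - 1343000/55487601 + 68000/6165289 = 0; e1345: -3865120/55487601 + 4158880/55487601 - 32640/6165289 = 0; e2345: 775200/6165289 - 917400/6165289 + 142200/6165289 = 0 — confirming B is simple. So B^2 = -9/4.
Answer: rotation, certificate B^2 = -9/4. B^2 = -9/4 is basis-independent, so its sign is the whole story.


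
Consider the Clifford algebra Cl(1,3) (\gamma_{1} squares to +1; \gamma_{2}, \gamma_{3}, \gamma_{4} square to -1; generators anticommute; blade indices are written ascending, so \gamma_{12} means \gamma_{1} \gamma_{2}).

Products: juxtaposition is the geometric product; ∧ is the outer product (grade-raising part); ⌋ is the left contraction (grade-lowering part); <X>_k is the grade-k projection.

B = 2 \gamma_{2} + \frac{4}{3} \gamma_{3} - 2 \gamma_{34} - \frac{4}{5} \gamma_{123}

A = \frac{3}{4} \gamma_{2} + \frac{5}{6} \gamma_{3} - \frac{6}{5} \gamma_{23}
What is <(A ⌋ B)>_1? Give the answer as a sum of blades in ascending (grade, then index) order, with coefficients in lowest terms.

step 1: -\frac{47}{18} - \frac{24}{25} \gamma_{1} + \frac{5}{3} \gamma_{4} + \frac{2}{3} \gamma_{12} - \frac{3}{5} \gamma_{13}
step 2: -\frac{24}{25} \gamma_{1} + \frac{5}{3} \gamma_{4}
Answer: -\frac{24}{25} \gamma_{1} + \frac{5}{3} \gamma_{4}


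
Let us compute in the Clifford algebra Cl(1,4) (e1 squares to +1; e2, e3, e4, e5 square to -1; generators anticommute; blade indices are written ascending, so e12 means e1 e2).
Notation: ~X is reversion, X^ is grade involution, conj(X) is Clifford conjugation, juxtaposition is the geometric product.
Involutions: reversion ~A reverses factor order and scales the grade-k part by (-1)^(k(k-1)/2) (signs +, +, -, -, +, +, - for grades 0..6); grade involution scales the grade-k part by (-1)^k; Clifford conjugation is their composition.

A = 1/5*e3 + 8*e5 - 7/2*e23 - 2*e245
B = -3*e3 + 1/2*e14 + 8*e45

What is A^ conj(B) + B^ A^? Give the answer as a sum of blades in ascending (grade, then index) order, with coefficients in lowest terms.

first term: 3/5 + 53/2*e2 + 64*e4 + 24*e35 + e125 - 1/10*e134 + 4*e145 + 8/5*e345 + 7/4*e1234 + 34*e2345
second term: 3/5 - 53/2*e2 + 64*e4 - 24*e35 + e125 + 1/10*e134 - 4*e145 - 8/5*e345 - 7/4*e1234 - 34*e2345
Answer: 6/5 + 128*e4 + 2*e125


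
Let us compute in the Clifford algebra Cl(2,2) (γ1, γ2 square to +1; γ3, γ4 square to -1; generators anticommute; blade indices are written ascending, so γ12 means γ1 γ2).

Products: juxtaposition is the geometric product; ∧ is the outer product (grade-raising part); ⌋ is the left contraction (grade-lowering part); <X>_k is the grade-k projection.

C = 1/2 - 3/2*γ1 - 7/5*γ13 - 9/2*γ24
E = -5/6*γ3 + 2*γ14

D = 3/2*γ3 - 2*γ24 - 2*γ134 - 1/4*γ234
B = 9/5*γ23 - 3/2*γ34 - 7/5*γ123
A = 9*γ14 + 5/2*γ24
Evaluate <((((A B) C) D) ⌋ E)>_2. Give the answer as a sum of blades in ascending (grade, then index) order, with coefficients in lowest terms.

step 1: -27/2*γ13 - 15/4*γ23 + 9/2*γ34 - 7/2*γ134 + 63/5*γ234 + 81/5*γ1234
step 2: 189/10 + 729/20*γ3 + 49/10*γ4 - 21/4*γ12 + 1323/20*γ13 - 63/10*γ14 + 147/8*γ23 + 567/25*γ24 - 75/8*γ34 - 81/8*γ123 + 441/25*γ124 - 17/2*γ134 + 153/5*γ234 - 135/4*γ1234
step 3: -21877/200 - 64677/400*γ1 + 4447/160*γ2 + 4131/50*γ3 - 24153/160*γ4 - 2843/80*γ12 - 5329/100*γ13 - 11619/160*γ14 - 10561/200*γ23 - 1701/80*γ24 + 147/5*γ34 - 7181/100*γ123 - 2433/80*γ124 - 3783/80*γ134 + 4731/200*γ234 + 2646/25*γ1234
step 4: -6111/80 - 24153/80*γ1 + 21877/240*γ3 - 64677/200*γ4 - 21877/100*γ14
step 5: -21877/100*γ14
Answer: -21877/100*γ14


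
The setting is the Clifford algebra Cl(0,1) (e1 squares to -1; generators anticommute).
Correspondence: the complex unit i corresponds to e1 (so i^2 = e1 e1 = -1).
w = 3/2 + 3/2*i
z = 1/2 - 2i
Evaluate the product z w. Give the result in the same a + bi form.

In blades: z = 1/2 - 2*e1, w = 3/2 + 3/2*e1.
Distribute z over w term by term (generator squares from the signature, products reordered to ascending indices): (1/2)*w = 3/4 + 3/4*e1; (-2*e1)*w = 3 - 3*e1.
Sum: 15/4 - 9/4*e1; translating back through the correspondence:
Answer: 15/4 - 9/4*i


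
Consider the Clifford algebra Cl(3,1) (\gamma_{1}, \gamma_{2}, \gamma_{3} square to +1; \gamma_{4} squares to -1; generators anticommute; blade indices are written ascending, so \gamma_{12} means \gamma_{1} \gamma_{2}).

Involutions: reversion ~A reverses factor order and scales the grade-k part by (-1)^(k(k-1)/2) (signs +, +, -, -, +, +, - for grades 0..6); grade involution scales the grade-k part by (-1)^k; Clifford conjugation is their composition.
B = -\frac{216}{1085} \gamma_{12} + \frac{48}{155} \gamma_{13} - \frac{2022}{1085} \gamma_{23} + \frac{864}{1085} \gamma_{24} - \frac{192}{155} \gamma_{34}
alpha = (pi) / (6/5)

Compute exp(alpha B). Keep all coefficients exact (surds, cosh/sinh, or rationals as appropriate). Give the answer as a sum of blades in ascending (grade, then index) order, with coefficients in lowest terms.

B^2 term by term: the squares give (-\frac{216}{1085})^2*(\gamma_{12})^2 + (\frac{48}{155})^2*(\gamma_{13})^2 + (-\frac{2022}{1085})^2*(\gamma_{23})^2 + (\frac{864}{1085})^2*(\gamma_{24})^2 + (-\frac{192}{155})^2*(\gamma_{34})^2 = \frac{46656}{1177225}*(-1) + \frac{2304}{24025}*(-1) + \frac{4088484}{1177225}*(-1) + \frac{746496}{1177225}*(+1) + \frac{36864}{24025}*(+1) = -\frac{36}{25} (each basis 2-blade squares to minus the product of its generators' squares); cross terms between blades sharing an index anticommute and cancel; the commuting (index-disjoint) pairs give grade-4 terms 2*c*c'*(blade product), which cancel blade by blade — \gamma_{1234}: \frac{82944}{168175} - \frac{82944}{168175} = 0 — confirming B is simple. So B^2 = -\frac{36}{25}.
B^2 = -\frac{36}{25} — a negative square means the series sums to a rotation: l = \frac{6}{5}, alpha*l = \pi, so exp(alpha B) = cos(\pi) + (sin(\pi)/(\frac{6}{5}))*B = -1 + (0)*B.
Answer: -1


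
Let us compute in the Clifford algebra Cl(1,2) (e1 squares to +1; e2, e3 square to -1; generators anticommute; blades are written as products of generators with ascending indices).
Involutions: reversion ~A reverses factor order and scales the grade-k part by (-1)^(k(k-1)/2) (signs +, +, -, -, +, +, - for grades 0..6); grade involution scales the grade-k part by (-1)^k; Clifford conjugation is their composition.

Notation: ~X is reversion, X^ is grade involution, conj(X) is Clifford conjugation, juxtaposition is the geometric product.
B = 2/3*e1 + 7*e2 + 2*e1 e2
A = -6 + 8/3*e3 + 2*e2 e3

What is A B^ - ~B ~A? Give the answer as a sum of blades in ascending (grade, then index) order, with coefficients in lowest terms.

first term: 4*e1 + 42*e2 - 14*e3 - 12*e1 e2 + 52/9*e1 e3 + 56/3*e2 e3 + 4*e1 e2 e3
second term: -4*e1 - 42*e2 + 14*e3 + 12*e1 e2 - 20/9*e1 e3 + 56/3*e2 e3 - 20/3*e1 e2 e3
Answer: 8*e1 + 84*e2 - 28*e3 - 24*e1 e2 + 8*e1 e3 + 32/3*e1 e2 e3


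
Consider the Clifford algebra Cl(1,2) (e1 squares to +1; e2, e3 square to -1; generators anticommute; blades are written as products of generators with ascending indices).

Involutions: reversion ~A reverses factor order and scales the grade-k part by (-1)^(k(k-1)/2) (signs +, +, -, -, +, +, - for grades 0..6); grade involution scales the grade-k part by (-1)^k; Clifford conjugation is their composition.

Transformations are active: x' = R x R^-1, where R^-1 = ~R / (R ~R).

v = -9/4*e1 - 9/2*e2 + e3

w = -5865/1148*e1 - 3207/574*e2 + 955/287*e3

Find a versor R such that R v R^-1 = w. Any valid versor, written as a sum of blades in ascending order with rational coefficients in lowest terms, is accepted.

Equal squares first: v^2 = w^2 = -259/16. Then v + w = -2112/287*e1 - 2895/287*e2 + 1242/287*e3 is a versor taking v to w, provided it is invertible.
Answer: -2112/287*e1 - 2895/287*e2 + 1242/287*e3


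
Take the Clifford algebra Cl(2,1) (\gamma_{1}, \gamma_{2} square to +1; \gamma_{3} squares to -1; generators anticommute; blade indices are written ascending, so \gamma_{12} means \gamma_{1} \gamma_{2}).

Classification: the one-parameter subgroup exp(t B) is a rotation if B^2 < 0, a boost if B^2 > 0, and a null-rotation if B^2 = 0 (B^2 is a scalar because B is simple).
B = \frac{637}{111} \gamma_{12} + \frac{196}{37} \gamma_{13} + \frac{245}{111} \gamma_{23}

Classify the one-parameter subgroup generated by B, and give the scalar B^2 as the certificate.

B^2 term by term: the squares give (\frac{637}{111})^2*(\gamma_{12})^2 + (\frac{196}{37})^2*(\gamma_{13})^2 + (\frac{245}{111})^2*(\gamma_{23})^2 = \frac{405769}{12321}*(-1) + \frac{38416}{1369}*(+1) + \frac{60025}{12321}*(+1) = 0 (each basis 2-blade squares to minus the product of its generators' squares); cross terms between blades sharing an index anticommute and cancel. So B^2 = 0.
Answer: null-rotation, certificate B^2 = 0. Check the certificate: B^2 = 0, and that sign is decisive whatever form B takes.


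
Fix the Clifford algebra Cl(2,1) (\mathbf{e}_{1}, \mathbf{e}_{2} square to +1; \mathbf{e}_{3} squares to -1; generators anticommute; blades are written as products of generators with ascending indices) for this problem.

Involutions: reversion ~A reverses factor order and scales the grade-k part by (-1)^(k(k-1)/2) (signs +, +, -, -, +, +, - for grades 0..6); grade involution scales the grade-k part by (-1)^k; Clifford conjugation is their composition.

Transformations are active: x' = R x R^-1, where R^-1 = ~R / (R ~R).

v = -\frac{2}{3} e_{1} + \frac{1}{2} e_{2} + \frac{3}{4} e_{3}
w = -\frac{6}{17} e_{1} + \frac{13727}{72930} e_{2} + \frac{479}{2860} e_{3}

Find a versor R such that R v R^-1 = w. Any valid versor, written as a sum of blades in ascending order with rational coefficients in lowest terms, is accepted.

Key observation: q(v) = q(w) = \frac{19}{144} (sandwiches preserve the norm), so R = v + w = -\frac{52}{51} e_{1} + \frac{25096}{36465} e_{2} + \frac{656}{715} e_{3} works whenever it is invertible — the component of v along it is kept and (v - w)/2 reverses, sending v to w.
Answer: -\frac{52}{51} e_{1} + \frac{25096}{36465} e_{2} + \frac{656}{715} e_{3}


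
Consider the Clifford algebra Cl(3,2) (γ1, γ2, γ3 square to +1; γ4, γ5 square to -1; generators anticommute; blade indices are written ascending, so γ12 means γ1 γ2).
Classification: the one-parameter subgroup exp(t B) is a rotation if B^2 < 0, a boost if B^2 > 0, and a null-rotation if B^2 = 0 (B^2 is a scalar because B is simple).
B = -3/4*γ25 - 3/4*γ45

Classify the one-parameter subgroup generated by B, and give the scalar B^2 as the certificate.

B^2 term by term: the squares give (-3/4)^2*(γ25)^2 + (-3/4)^2*(γ45)^2 = 9/16*(+1) + 9/16*(-1) = 0 (each basis 2-blade squares to minus the product of its generators' squares); cross terms between blades sharing an index anticommute and cancel. So B^2 = 0.
Answer: null-rotation, certificate B^2 = 0. Note: conjugating B changes its blade decomposition but never the scalar B^2 = 0, whose sign settles the classification.


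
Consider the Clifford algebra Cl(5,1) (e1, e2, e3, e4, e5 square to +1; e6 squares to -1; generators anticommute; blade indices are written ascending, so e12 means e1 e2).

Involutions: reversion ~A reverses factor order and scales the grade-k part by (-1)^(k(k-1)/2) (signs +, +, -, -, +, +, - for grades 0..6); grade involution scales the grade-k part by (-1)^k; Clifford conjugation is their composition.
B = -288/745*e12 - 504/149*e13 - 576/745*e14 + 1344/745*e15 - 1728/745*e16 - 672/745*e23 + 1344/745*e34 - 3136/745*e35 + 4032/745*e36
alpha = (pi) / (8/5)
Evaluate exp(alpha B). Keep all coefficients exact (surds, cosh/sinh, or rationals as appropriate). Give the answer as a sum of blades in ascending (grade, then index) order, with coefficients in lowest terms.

B^2 term by term: the squares give (-288/745)^2*(e12)^2 + (-504/149)^2*(e13)^2 + (-576/745)^2*(e14)^2 + (1344/745)^2*(e15)^2 + (-1728/745)^2*(e16)^2 + (-672/745)^2*(e23)^2 + (1344/745)^2*(e34)^2 + (-3136/745)^2*(e35)^2 + (4032/745)^2*(e36)^2 = 82944/555025*(-1) + 254016/22201*(-1) + 331776/555025*(-1) + 1806336/555025*(-1) + 2985984/555025*(+1) + 451584/555025*(-1) + 1806336/555025*(-1) + 9834496/555025*(-1) + 16257024/555025*(+1) = -64/25 (each basis 2-blade squares to minus the product of its generators' squares); cross terms between blades sharing an index anticommute and cancel; the commuting (index-disjoint) pairs give grade-4 terms 2*c*c'*(blade product), which cancel blade by blade — e1234: -774144/555025 + 774144/555025 = 0; e1235: 1806336/555025 - 1806336/555025 = 0; e1236: -2322432/555025 + 2322432/555025 = 0; e1345: -3612672/555025 + 3612672/555025 = 0; e1346: 4644864/555025 - 4644864/555025 = 0; e1356: -10838016/555025 + 10838016/555025 = 0 — confirming B is simple. So B^2 = -64/25.
B^2 = -64/25 — B^2 < 0, so the exponential closes trigonometrically: l = 8/5, alpha*l = pi, so exp(alpha B) = cos(pi) + (sin(pi)/(8/5))*B = -1 + (0)*B.
Answer: -1


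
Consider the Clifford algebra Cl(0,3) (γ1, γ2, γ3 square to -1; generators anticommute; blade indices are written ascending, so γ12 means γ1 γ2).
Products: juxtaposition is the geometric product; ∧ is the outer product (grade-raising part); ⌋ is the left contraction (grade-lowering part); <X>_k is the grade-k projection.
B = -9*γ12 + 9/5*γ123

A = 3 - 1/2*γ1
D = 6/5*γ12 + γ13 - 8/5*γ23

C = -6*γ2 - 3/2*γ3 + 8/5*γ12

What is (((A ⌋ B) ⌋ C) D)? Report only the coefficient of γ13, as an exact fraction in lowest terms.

step 1: -9/2*γ2 - 27*γ12 + 9/10*γ23 + 27/5*γ123
step 2: 81/5 - 36/5*γ1
step 3: 216/25*γ2 + 36/5*γ3 + 486/25*γ12 + 81/5*γ13 - 648/25*γ23 + 288/25*γ123
Answer: 81/5


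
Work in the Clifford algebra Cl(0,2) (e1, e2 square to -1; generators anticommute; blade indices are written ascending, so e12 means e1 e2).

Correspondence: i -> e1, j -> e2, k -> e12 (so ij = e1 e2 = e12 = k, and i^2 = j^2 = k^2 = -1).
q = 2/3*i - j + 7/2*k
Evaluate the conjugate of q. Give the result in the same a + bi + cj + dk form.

In blades: q = 2/3*e1 - e2 + 7/2*e12.
Conjugation here is Clifford conjugation: the scalar is fixed and the grade-1 and grade-2 blades all flip sign, giving -2/3*e1 + e2 - 7/2*e12; translating back:
Answer: -2/3*i + j - 7/2*k


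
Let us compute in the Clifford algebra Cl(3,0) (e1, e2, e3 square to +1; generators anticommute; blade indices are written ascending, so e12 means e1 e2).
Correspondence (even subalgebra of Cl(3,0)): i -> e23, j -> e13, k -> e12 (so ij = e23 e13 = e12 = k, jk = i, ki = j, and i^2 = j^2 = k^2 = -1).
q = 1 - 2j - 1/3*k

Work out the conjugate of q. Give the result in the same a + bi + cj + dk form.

In blades: q = 1 - 1/3*e12 - 2*e13.
Quaternion conjugation is reversion on the even subalgebra: the scalar is fixed and every grade-2 blade flips sign, giving 1 + 1/3*e12 + 2*e13; translating back:
Answer: 1 + 2j + 1/3*k


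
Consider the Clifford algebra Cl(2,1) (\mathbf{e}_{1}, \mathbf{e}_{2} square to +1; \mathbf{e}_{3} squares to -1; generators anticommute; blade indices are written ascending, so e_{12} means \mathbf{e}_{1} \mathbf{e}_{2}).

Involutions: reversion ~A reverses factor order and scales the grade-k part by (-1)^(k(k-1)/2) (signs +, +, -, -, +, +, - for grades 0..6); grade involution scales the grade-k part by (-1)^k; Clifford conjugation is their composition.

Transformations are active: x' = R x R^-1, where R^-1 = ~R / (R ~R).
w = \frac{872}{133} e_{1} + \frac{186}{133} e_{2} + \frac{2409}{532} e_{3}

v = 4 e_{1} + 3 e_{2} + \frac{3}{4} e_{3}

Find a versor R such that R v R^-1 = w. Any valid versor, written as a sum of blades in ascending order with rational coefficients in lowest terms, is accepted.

Reasoning: v^2 = w^2 = \frac{391}{16} since conjugation preserves the quadratic form; R = v + w = \frac{1404}{133} e_{1} + \frac{585}{133} e_{2} + \frac{702}{133} e_{3} is then valid when invertible, keeping its own part and reversing (v - w)/2.
Answer: \frac{1404}{133} e_{1} + \frac{585}{133} e_{2} + \frac{702}{133} e_{3}


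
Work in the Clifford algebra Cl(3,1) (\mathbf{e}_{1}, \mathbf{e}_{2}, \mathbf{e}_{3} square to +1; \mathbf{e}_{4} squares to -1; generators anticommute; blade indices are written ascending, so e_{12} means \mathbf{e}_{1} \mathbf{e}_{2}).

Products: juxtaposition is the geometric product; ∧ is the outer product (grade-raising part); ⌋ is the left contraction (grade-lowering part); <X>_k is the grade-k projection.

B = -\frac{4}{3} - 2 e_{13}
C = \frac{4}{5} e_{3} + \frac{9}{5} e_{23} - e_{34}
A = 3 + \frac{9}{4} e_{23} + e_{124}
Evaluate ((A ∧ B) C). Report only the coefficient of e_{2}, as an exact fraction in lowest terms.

step 1: -4 - 6 e_{13} - 3 e_{23} - \frac{4}{3} e_{124}
step 2: \frac{27}{5} - \frac{24}{5} e_{1} - \frac{12}{5} e_{2} - \frac{16}{5} e_{3} + \frac{54}{5} e_{12} + 6 e_{14} - \frac{36}{5} e_{23} + 3 e_{24} + 4 e_{34} + \frac{4}{3} e_{123} - \frac{12}{5} e_{134} + \frac{16}{15} e_{1234}
Answer: -\frac{12}{5}


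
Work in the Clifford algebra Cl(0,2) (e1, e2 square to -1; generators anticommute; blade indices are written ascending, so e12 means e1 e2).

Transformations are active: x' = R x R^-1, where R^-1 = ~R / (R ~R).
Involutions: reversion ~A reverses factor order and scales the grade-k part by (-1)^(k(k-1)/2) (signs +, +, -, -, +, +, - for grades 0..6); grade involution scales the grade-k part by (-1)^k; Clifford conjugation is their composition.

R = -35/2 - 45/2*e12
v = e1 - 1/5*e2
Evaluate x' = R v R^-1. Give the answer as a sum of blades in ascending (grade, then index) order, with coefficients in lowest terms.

~R = -35/2 + 45/2*e12, and R ~R = 1625/2, so R^-1 = ~R / (1625/2).
R v = -22*e1 - 19*e2
Answer: -17/325*e1 + 331/325*e2


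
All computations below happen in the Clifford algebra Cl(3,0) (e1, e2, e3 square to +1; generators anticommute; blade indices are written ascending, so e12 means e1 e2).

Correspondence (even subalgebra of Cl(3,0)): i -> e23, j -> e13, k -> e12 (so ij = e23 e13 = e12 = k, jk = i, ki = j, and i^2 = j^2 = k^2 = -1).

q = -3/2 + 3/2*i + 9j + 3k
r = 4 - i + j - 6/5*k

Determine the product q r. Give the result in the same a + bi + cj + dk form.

In blades: q = -3/2 + 3*e12 + 9*e13 + 3/2*e23, r = 4 - 6/5*e12 + e13 - e23.
Distribute q over r term by term (generator squares from the signature, products reordered to ascending indices): (-3/2)*r = -6 + 9/5*e12 - 3/2*e13 + 3/2*e23; (3*e12)*r = 18/5 + 12*e12 - 3*e13 - 3*e23; (9*e13)*r = -9 + 9*e12 + 36*e13 - 54/5*e23; (3/2*e23)*r = 3/2 + 3/2*e12 + 9/5*e13 + 6*e23.
Sum: -99/10 + 243/10*e12 + 333/10*e13 - 63/10*e23; translating back through the correspondence:
Answer: -99/10 - 63/10*i + 333/10*j + 243/10*k


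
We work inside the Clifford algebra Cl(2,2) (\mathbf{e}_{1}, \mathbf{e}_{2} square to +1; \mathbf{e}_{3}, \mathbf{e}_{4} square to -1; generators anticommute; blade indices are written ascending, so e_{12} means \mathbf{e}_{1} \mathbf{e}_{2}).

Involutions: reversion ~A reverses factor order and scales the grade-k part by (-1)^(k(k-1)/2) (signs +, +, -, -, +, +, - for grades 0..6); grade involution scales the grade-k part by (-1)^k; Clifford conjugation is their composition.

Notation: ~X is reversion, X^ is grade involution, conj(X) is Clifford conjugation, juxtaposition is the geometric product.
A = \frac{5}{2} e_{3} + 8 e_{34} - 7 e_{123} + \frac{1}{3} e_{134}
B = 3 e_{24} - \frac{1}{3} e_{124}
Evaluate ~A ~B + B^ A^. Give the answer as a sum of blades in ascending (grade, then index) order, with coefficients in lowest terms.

first term: -\frac{215}{9} e_{23} - \frac{7}{3} e_{34} + \frac{5}{3} e_{123} + 21 e_{134} + \frac{15}{2} e_{234} + \frac{5}{6} e_{1234}
second term: \frac{215}{9} e_{23} + \frac{7}{3} e_{34} + \frac{5}{3} e_{123} + 21 e_{134} + \frac{15}{2} e_{234} + \frac{5}{6} e_{1234}
Answer: \frac{10}{3} e_{123} + 42 e_{134} + 15 e_{234} + \frac{5}{3} e_{1234}


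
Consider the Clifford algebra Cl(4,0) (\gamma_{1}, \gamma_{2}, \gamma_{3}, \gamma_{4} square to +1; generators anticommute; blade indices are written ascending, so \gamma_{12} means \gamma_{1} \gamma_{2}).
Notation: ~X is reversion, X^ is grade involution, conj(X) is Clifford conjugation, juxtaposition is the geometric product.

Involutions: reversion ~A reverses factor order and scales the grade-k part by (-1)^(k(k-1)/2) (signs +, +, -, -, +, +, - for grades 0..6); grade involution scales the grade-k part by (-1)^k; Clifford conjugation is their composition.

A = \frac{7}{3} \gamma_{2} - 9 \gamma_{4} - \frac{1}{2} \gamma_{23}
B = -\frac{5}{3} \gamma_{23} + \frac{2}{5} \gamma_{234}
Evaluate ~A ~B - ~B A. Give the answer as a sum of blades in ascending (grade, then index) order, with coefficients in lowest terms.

first term: -\frac{5}{6} + \frac{35}{9} \gamma_{3} + \frac{1}{5} \gamma_{4} + \frac{18}{5} \gamma_{23} - \frac{14}{15} \gamma_{34} - 15 \gamma_{234}
second term: \frac{5}{6} - \frac{35}{9} \gamma_{3} - \frac{1}{5} \gamma_{4} + \frac{18}{5} \gamma_{23} - \frac{14}{15} \gamma_{34} - 15 \gamma_{234}
Answer: -\frac{5}{3} + \frac{70}{9} \gamma_{3} + \frac{2}{5} \gamma_{4}


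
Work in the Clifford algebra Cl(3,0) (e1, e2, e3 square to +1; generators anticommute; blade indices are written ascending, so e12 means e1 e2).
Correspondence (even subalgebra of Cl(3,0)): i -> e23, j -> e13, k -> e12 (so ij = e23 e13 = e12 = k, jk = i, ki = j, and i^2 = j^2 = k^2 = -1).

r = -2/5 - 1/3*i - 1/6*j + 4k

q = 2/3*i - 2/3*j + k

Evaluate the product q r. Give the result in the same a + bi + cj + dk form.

In blades: q = e12 - 2/3*e13 + 2/3*e23, r = -2/5 + 4*e12 - 1/6*e13 - 1/3*e23.
Distribute q over r term by term (generator squares from the signature, products reordered to ascending indices): (e12)*r = -4 - 2/5*e12 - 1/3*e13 + 1/6*e23; (-2/3*e13)*r = -1/9 - 2/9*e12 + 4/15*e13 - 8/3*e23; (2/3*e23)*r = 2/9 - 1/9*e12 - 8/3*e13 - 4/15*e23.
Sum: -35/9 - 11/15*e12 - 41/15*e13 - 83/30*e23; translating back through the correspondence:
Answer: -35/9 - 83/30*i - 41/15*j - 11/15*k


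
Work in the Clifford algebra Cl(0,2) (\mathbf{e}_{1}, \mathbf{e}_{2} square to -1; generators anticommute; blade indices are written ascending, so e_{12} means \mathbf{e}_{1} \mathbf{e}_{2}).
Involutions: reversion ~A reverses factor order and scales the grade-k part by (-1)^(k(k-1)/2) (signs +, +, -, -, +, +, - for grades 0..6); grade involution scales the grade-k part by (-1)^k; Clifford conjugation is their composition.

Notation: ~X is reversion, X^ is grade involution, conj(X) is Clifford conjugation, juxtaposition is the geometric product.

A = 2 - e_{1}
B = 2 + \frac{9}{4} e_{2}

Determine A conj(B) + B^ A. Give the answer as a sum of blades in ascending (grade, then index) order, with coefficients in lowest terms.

first term: 4 - 2 e_{1} - \frac{9}{2} e_{2} + \frac{9}{4} e_{12}
second term: 4 - 2 e_{1} - \frac{9}{2} e_{2} - \frac{9}{4} e_{12}
Answer: 8 - 4 e_{1} - 9 e_{2}


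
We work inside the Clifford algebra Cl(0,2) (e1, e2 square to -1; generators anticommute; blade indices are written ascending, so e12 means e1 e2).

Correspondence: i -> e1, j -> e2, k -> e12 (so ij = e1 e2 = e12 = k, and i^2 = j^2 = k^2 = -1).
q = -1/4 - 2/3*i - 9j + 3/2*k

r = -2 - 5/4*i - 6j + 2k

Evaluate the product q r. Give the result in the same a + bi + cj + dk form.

In blades: q = -1/4 - 2/3*e1 - 9*e2 + 3/2*e12, r = -2 - 5/4*e1 - 6*e2 + 2*e12.
Distribute q over r term by term (generator squares from the signature, products reordered to ascending indices): (-1/4)*r = 1/2 + 5/16*e1 + 3/2*e2 - 1/2*e12; (-2/3*e1)*r = -5/6 + 4/3*e1 + 4/3*e2 + 4*e12; (-9*e2)*r = -54 - 18*e1 + 18*e2 - 45/4*e12; (3/2*e12)*r = -3 + 9*e1 - 15/8*e2 - 3*e12.
Sum: -172/3 - 353/48*e1 + 455/24*e2 - 43/4*e12; translating back through the correspondence:
Answer: -172/3 - 353/48*i + 455/24*j - 43/4*k


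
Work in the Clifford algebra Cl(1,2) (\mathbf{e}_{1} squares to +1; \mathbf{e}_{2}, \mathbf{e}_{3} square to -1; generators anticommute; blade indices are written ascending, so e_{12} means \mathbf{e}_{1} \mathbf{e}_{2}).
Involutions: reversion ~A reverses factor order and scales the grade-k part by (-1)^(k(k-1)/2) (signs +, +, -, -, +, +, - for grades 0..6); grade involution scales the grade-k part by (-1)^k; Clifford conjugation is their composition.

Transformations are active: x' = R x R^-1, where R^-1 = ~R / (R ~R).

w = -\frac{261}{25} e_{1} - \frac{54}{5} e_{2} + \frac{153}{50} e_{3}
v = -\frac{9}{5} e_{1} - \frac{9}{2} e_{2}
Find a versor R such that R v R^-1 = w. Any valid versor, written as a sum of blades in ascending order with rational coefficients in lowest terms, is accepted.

Since q(v) = q(w) = -\frac{1701}{100}, the sum R = v + w = -\frac{306}{25} e_{1} - \frac{153}{10} e_{2} + \frac{153}{50} e_{3} does the job whenever invertible.
Answer: -\frac{306}{25} e_{1} - \frac{153}{10} e_{2} + \frac{153}{50} e_{3}


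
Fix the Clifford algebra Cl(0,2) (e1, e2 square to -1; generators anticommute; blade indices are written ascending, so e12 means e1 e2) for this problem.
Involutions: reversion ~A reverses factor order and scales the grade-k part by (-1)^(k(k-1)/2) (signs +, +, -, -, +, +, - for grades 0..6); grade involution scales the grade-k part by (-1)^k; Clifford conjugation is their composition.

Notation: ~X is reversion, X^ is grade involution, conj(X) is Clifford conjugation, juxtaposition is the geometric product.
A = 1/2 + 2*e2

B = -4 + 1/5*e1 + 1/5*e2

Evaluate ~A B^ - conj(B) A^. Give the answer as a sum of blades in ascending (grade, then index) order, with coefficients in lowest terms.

first term: -8/5 - 1/10*e1 - 81/10*e2 + 2/5*e12
second term: -12/5 - 1/10*e1 + 79/10*e2 + 2/5*e12
Answer: 4/5 - 16*e2


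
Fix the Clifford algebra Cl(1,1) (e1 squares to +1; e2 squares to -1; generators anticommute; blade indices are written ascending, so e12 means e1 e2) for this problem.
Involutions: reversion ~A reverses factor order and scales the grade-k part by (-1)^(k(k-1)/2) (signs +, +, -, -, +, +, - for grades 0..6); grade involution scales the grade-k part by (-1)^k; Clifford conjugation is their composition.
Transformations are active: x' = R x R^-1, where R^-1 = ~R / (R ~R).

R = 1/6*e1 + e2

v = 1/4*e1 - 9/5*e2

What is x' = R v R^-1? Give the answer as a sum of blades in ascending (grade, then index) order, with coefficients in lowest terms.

~R = 1/6*e1 + e2, and R ~R = -35/36, so R^-1 = ~R / (-35/36).
R v = 221/120 - 11/20*e12
Answer: -617/700*e1 - 348/175*e2


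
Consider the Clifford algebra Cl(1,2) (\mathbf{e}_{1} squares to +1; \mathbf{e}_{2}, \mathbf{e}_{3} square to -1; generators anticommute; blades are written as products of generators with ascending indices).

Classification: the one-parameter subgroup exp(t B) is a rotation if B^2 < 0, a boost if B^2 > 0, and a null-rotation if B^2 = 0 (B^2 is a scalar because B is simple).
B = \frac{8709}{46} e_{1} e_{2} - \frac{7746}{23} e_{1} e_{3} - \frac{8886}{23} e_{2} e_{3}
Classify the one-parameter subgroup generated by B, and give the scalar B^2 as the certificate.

B^2 term by term: the squares give (\frac{8709}{46})^2*(e_{1} e_{2})^2 + (-\frac{7746}{23})^2*(e_{1} e_{3})^2 + (-\frac{8886}{23})^2*(e_{2} e_{3})^2 = \frac{75846681}{2116}*(+1) + \frac{60000516}{529}*(+1) + \frac{78960996}{529}*(-1) = \frac{9}{4} (each basis 2-blade squares to minus the product of its generators' squares); cross terms between blades sharing an index anticommute and cancel. So B^2 = \frac{9}{4}.
Answer: boost, certificate B^2 = \frac{9}{4}. Why this suffices: the scalar \frac{9}{4} survives any versor conjugation, so its sign alone determines the class however B is presented.


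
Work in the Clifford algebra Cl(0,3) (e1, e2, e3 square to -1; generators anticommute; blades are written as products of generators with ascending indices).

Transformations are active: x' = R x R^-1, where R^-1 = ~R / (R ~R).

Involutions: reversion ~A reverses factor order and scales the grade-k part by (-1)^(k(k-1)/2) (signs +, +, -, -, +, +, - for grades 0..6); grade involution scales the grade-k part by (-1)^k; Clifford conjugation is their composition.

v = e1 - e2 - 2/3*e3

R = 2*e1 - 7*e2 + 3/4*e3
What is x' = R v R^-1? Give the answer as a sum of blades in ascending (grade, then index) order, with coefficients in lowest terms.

~R = 2*e1 - 7*e2 + 3/4*e3, and R ~R = -857/16, so R^-1 = ~R / (-857/16).
R v = -17/2 + 5*e1 e2 - 25/12*e1 e3 + 65/12*e2 e3
Answer: -313/857*e1 - 1047/857*e2 + 2326/2571*e3


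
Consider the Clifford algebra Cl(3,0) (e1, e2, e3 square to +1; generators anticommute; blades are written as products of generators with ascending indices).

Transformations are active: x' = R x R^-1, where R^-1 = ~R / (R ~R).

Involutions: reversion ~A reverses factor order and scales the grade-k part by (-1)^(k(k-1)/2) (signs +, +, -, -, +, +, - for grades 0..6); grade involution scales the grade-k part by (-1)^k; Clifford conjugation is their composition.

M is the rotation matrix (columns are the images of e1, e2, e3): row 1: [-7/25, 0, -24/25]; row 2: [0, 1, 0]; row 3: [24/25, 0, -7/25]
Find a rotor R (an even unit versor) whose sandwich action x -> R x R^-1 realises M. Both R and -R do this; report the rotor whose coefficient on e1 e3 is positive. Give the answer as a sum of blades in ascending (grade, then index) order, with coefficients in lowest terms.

Method: write R = a + b12*e1 e2 + b13*e1 e3 + b23*e2 e3 with a^2 + b12^2 + b13^2 + b23^2 = 1 (so R^-1 = ~R). Expanding the columns R e_j ~R gives tr M = 4a^2 - 1 and, from the antisymmetric part, M21 - M12 = -4a*b12, M13 - M31 = 4a*b13, M32 - M23 = -4a*b23.
Here tr M = 11/25, so a^2 = (1 + tr M)/4 = 9/25 and a = ±3/5. Taking a = 3/5: M21 - M12 = 0, M13 - M31 = -48/25, M32 - M23 = 0, giving b12 = 0, b13 = -4/5, b23 = 0, i.e. R = 3/5 - 4/5*e1 e3.
Its e1 e3 coefficient is negative, so report the other preimage -R.
Answer: -3/5 + 4/5*e1 e3. Uniqueness: Spin(3) -> SO(3) maps R and -R to the same rotation of trace 11/25; fixing the sign of the e1 e3 coefficient removes the ambiguity.


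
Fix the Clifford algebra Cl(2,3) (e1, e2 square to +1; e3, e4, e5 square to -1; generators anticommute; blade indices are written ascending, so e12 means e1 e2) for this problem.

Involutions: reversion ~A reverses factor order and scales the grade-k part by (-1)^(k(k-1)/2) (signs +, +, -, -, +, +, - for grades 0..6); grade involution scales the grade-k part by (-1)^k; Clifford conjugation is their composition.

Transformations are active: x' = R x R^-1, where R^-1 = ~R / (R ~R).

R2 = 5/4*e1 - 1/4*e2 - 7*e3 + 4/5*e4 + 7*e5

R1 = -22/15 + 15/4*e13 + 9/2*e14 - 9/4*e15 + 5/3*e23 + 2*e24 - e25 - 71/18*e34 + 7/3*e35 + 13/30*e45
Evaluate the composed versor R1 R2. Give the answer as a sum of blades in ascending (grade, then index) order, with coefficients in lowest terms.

Distribute over the terms of R2 (each basis-blade product reordered to ascending indices, repeated generators contracted through their squares):
R1 (5/4*e1) = -11/6*e1 - 75/16*e3 - 45/8*e4 + 45/16*e5 + 25/12*e123 + 5/2*e124 - 5/4*e125 - 355/72*e134 + 35/12*e135 + 13/24*e145
R1 (-1/4*e2) = 11/30*e2 + 5/12*e3 + 1/2*e4 - 1/4*e5 + 15/16*e123 + 9/8*e124 - 9/16*e125 + 71/72*e234 - 7/12*e235 - 13/120*e245
R1 (-7*e3) = 105/4*e1 + 35/3*e2 + 154/15*e3 + 497/18*e4 - 49/3*e5 + 63/2*e134 - 63/4*e135 + 14*e234 - 7*e235 - 91/30*e345
R1 (4/5*e4) = -18/5*e1 - 8/5*e2 + 142/45*e3 - 88/75*e4 + 26/75*e5 + 3*e134 + 9/5*e145 + 4/3*e234 + 4/5*e245 - 28/15*e345
R1 (7*e5) = 63/4*e1 + 7*e2 - 49/3*e3 - 91/30*e4 - 154/15*e5 + 105/4*e135 + 63/2*e145 + 35/3*e235 + 14*e245 - 497/18*e345
Summing the partial products and collecting blades:
Answer: 1097/30*e1 + 523/30*e2 - 5171/720*e3 + 32903/1800*e4 - 28429/1200*e5 + 145/48*e123 + 29/8*e124 - 29/16*e125 + 2129/72*e134 + 161/12*e135 + 4061/120*e145 + 1175/72*e234 + 49/12*e235 + 1763/120*e245 - 1463/45*e345


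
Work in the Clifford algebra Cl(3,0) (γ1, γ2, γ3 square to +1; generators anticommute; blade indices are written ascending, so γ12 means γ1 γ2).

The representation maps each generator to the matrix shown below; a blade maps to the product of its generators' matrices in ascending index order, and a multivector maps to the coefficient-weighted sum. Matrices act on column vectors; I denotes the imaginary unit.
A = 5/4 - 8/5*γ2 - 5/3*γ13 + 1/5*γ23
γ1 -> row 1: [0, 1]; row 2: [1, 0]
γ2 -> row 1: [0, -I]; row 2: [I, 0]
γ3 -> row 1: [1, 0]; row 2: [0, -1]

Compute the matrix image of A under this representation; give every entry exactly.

Bivector images (products of the table entries): rho(γ13) = rho(γ1)rho(γ3) = row 1: [0, -1]; row 2: [1, 0]; rho(γ23) = rho(γ2)rho(γ3) = row 1: [0, I]; row 2: [I, 0].
M = (5/4)*1 + (-8/5)*rho(γ2) + (-5/3)*rho(γ13) + (1/5)*rho(γ23), summed entrywise (1 is the identity matrix):
Answer: row 1: [5/4, 5/3 + 9*I/5]; row 2: [-5/3 - 7*I/5, 5/4]


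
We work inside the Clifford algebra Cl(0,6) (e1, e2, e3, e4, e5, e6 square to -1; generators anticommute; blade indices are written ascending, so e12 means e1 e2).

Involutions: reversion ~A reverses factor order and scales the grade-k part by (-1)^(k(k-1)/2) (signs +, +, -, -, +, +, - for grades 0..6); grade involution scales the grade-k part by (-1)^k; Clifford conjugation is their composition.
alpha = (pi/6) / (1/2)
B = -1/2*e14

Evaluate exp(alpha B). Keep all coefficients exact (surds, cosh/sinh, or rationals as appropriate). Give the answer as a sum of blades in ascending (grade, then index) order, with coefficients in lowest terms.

B^2 = (-1/2)^2*(e14)^2 = 1/4*(-1) = -1/4 (a basis 2-blade squares to minus the product of its generators' squares).
B^2 = -1/4 — a negative square means the series sums to a rotation: l = 1/2, alpha*l = pi/6, so exp(alpha B) = cos(pi/6) + (sin(pi/6)/(1/2))*B = sqrt(3)/2 + (1)*B.
Answer: sqrt(3)/2 - 1/2*e14


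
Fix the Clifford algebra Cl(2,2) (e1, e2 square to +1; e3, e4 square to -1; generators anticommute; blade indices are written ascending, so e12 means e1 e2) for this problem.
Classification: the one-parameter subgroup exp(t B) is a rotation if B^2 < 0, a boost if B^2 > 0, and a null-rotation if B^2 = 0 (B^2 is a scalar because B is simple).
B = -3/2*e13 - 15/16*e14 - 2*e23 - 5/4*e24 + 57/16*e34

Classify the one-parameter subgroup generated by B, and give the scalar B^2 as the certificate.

B^2 term by term: the squares give (-3/2)^2*(e13)^2 + (-15/16)^2*(e14)^2 + (-2)^2*(e23)^2 + (-5/4)^2*(e24)^2 + (57/16)^2*(e34)^2 = 9/4*(+1) + 225/256*(+1) + 4*(+1) + 25/16*(+1) + 3249/256*(-1) = -4 (each basis 2-blade squares to minus the product of its generators' squares); cross terms between blades sharing an index anticommute and cancel; the commuting (index-disjoint) pairs give grade-4 terms 2*c*c'*(blade product), which cancel blade by blade — e1234: -15/4 + 15/4 = 0 — confirming B is simple. So B^2 = -4.
Answer: rotation, certificate B^2 = -4. Key observation: B^2 = -4 is a conjugation invariant, so its sign decides the class regardless of the surface form of B.
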